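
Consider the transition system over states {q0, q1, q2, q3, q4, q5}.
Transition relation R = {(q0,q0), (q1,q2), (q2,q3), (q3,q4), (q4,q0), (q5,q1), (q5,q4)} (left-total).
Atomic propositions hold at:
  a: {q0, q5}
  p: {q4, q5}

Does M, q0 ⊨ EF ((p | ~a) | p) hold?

Sat(~a) = {q1, q2, q3, q4}
Sat(p | ~a) = {q1, q2, q3, q4, q5}
Sat((p | ~a) | p) = {q1, q2, q3, q4, q5}
EF ((p | ~a) | p): least fixpoint, start Z0 = {q1, q2, q3, q4, q5}, add states with some successor in Z. Already a fixed point.
Sat(EF ((p | ~a) | p)) = {q1, q2, q3, q4, q5}
q0 ∉ Sat(EF ((p | ~a) | p)) = {q1, q2, q3, q4, q5}, so the formula does not hold at q0.

No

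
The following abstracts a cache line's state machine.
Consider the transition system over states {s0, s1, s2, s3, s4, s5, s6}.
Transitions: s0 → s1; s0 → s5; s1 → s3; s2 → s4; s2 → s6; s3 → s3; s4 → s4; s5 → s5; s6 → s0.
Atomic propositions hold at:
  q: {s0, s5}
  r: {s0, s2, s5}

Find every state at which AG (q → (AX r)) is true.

{s1, s3, s4, s5}

Sat(AX r) = {s : every successor in {s0, s2, s5}} = {s5, s6}
Sat(q → (AX r)) = {s1, s2, s3, s4, s5, s6}
AG (q → (AX r)): greatest fixpoint, start Z0 = {s1, s2, s3, s4, s5, s6}, keep only states in Sat with every successor in Z. Z1 = {s1, s2, s3, s4, s5}; Z2 = {s1, s3, s4, s5}; fixed.
Sat(AG (q → (AX r))) = {s1, s3, s4, s5}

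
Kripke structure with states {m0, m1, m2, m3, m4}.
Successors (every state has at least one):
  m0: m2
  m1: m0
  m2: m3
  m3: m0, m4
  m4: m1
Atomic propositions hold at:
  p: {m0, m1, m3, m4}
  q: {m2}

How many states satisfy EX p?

Sat(EX p) = {s : some successor in {m0, m1, m3, m4}} = {m1, m2, m3, m4}
|Sat(EX p)| = |{m1, m2, m3, m4}| = 4.

4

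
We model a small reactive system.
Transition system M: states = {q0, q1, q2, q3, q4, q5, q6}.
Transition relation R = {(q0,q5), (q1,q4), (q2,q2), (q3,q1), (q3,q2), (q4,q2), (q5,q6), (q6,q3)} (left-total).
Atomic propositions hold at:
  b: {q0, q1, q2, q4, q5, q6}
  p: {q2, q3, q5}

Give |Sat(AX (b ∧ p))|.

3

Sat(b ∧ p) = {q2, q5}
Sat(AX (b ∧ p)) = {s : every successor in {q2, q5}} = {q0, q2, q4}
|Sat(AX (b ∧ p))| = |{q0, q2, q4}| = 3.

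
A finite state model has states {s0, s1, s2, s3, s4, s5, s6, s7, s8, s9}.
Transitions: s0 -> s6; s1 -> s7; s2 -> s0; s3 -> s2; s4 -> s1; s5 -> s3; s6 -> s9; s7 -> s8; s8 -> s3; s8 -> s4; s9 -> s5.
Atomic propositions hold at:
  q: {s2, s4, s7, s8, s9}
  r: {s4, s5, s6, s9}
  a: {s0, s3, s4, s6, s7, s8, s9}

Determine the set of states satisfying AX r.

Sat(AX r) = {s : every successor in {s4, s5, s6, s9}} = {s0, s6, s9}

{s0, s6, s9}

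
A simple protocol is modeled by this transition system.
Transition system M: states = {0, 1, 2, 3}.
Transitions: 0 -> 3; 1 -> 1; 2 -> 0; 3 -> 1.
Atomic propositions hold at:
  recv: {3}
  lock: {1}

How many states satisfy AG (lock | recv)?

Sat(lock | recv) = {1, 3}
AG (lock | recv): greatest fixpoint, start Z0 = {1, 3}, keep only states in Sat with every successor in Z. Already a fixed point.
Sat(AG (lock | recv)) = {1, 3}
|Sat(AG (lock | recv))| = |{1, 3}| = 2.

2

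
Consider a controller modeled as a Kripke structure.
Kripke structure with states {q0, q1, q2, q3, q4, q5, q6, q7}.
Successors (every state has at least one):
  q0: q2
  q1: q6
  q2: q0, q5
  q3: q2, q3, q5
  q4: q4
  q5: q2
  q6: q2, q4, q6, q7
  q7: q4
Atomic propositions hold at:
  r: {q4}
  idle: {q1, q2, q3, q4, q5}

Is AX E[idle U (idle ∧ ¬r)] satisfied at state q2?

Sat(¬r) = {q0, q1, q2, q3, q5, q6, q7}
Sat(idle ∧ ¬r) = {q1, q2, q3, q5}
E[idle U (idle ∧ ¬r)]: least fixpoint, start Z0 = Sat((idle ∧ ¬r)) = {q1, q2, q3, q5}, add states in Sat(idle) with some successor in Z. Already a fixed point.
Sat(E[idle U (idle ∧ ¬r)]) = {q1, q2, q3, q5}
Sat(AX E[idle U (idle ∧ ¬r)]) = {s : every successor in {q1, q2, q3, q5}} = {q0, q3, q5}
q2 ∉ Sat(AX E[idle U (idle ∧ ¬r)]) = {q0, q3, q5}, so the formula does not hold at q2.

No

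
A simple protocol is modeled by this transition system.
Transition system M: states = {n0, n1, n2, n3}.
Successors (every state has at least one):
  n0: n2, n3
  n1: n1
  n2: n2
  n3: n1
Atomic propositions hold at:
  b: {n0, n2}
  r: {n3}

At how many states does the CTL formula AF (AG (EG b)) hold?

1

EG b: greatest fixpoint, start Z0 = {n0, n2}, keep only states in Sat with some successor in Z. Already a fixed point.
Sat(EG b) = {n0, n2}
AG (EG b): greatest fixpoint, start Z0 = {n0, n2}, keep only states in Sat with every successor in Z. Z1 = {n2}; fixed.
Sat(AG (EG b)) = {n2}
AF (AG (EG b)): least fixpoint, start Z0 = {n2}, add states with every successor in Z. Already a fixed point.
Sat(AF (AG (EG b))) = {n2}
|Sat(AF (AG (EG b)))| = |{n2}| = 1.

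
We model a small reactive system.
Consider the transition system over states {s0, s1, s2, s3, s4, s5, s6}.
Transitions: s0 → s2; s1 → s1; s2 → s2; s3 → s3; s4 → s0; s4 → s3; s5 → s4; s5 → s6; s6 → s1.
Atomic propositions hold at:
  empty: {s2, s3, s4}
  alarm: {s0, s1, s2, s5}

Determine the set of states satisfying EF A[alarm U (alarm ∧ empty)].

Sat(alarm ∧ empty) = {s2}
A[alarm U (alarm ∧ empty)]: least fixpoint, start Z0 = Sat((alarm ∧ empty)) = {s2}, add states in Sat(alarm) with every successor in Z. Z1 = {s0, s2}; fixed.
Sat(A[alarm U (alarm ∧ empty)]) = {s0, s2}
EF A[alarm U (alarm ∧ empty)]: least fixpoint, start Z0 = {s0, s2}, add states with some successor in Z. Z1 = {s0, s2, s4}; Z2 = {s0, s2, s4, s5}; fixed.
Sat(EF A[alarm U (alarm ∧ empty)]) = {s0, s2, s4, s5}

{s0, s2, s4, s5}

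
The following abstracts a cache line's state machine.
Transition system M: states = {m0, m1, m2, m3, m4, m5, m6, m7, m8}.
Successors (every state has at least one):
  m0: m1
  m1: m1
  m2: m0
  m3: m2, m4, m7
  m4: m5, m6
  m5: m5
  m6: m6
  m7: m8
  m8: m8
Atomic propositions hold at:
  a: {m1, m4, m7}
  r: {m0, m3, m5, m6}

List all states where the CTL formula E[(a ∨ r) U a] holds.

{m0, m1, m3, m4, m7}

Sat(a ∨ r) = {m0, m1, m3, m4, m5, m6, m7}
E[(a ∨ r) U a]: least fixpoint, start Z0 = Sat(a) = {m1, m4, m7}, add states in Sat(a ∨ r) with some successor in Z. Z1 = {m0, m1, m3, m4, m7}; fixed.
Sat(E[(a ∨ r) U a]) = {m0, m1, m3, m4, m7}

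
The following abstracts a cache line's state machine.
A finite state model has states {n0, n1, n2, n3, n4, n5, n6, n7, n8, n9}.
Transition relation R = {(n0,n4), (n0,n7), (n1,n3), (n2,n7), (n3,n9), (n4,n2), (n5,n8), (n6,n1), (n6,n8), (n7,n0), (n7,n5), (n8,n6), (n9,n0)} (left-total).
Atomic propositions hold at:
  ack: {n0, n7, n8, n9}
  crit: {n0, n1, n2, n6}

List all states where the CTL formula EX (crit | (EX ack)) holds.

{n0, n1, n2, n3, n4, n6, n7, n8, n9}

Sat(EX ack) = {s : some successor in {n0, n7, n8, n9}} = {n0, n2, n3, n5, n6, n7, n9}
Sat(crit | (EX ack)) = {n0, n1, n2, n3, n5, n6, n7, n9}
Sat(EX (crit | (EX ack))) = {s : some successor in {n0, n1, n2, n3, n5, n6, n7, n9}} = {n0, n1, n2, n3, n4, n6, n7, n8, n9}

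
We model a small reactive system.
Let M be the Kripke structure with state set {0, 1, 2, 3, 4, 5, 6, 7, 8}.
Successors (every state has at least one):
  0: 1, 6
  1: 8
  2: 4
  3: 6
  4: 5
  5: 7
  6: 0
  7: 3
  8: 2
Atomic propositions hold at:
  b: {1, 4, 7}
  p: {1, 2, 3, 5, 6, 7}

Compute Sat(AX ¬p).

{1, 2, 6}

Sat(¬p) = {0, 4, 8}
Sat(AX ¬p) = {s : every successor in {0, 4, 8}} = {1, 2, 6}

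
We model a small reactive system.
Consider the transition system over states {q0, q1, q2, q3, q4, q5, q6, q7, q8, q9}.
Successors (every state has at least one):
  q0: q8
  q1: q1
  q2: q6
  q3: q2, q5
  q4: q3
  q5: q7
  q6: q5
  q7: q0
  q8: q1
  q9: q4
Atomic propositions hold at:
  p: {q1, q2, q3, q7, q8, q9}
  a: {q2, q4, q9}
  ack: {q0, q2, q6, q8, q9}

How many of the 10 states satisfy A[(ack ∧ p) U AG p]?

Sat(ack ∧ p) = {q2, q8, q9}
AG p: greatest fixpoint, start Z0 = {q1, q2, q3, q7, q8, q9}, keep only states in Sat with every successor in Z. Z1 = {q1, q8}; fixed.
Sat(AG p) = {q1, q8}
A[(ack ∧ p) U AG p]: least fixpoint, start Z0 = Sat(AG p) = {q1, q8}, add states in Sat(ack ∧ p) with every successor in Z. Already a fixed point.
Sat(A[(ack ∧ p) U AG p]) = {q1, q8}
|Sat(A[(ack ∧ p) U AG p])| = |{q1, q8}| = 2.

2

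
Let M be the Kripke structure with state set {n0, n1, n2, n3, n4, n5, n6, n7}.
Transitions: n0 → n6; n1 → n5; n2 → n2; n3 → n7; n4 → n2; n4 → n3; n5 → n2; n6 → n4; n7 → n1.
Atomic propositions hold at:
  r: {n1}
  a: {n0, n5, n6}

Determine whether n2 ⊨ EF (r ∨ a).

Sat(r ∨ a) = {n0, n1, n5, n6}
EF (r ∨ a): least fixpoint, start Z0 = {n0, n1, n5, n6}, add states with some successor in Z. Z1 = {n0, n1, n5, n6, n7}; Z2 = {n0, n1, n3, n5, n6, n7}; Z3 = {n0, n1, n3, n4, n5, n6, n7}; fixed.
Sat(EF (r ∨ a)) = {n0, n1, n3, n4, n5, n6, n7}
n2 ∉ Sat(EF (r ∨ a)) = {n0, n1, n3, n4, n5, n6, n7}, so the formula does not hold at n2.

No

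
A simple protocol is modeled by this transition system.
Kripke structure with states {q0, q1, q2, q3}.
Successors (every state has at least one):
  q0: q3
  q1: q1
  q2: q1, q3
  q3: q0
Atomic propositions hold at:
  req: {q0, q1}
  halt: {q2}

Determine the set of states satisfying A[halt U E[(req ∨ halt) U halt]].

Sat(req ∨ halt) = {q0, q1, q2}
E[(req ∨ halt) U halt]: least fixpoint, start Z0 = Sat(halt) = {q2}, add states in Sat(req ∨ halt) with some successor in Z. Already a fixed point.
Sat(E[(req ∨ halt) U halt]) = {q2}
A[halt U E[(req ∨ halt) U halt]]: least fixpoint, start Z0 = Sat(E[(req ∨ halt) U halt]) = {q2}, add states in Sat(halt) with every successor in Z. Already a fixed point.
Sat(A[halt U E[(req ∨ halt) U halt]]) = {q2}

{q2}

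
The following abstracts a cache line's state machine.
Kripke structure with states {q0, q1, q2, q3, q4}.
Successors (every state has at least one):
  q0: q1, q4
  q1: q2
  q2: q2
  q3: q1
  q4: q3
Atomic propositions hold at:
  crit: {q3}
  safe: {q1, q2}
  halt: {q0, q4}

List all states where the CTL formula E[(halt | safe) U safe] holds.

{q0, q1, q2}

Sat(halt | safe) = {q0, q1, q2, q4}
E[(halt | safe) U safe]: least fixpoint, start Z0 = Sat(safe) = {q1, q2}, add states in Sat(halt | safe) with some successor in Z. Z1 = {q0, q1, q2}; fixed.
Sat(E[(halt | safe) U safe]) = {q0, q1, q2}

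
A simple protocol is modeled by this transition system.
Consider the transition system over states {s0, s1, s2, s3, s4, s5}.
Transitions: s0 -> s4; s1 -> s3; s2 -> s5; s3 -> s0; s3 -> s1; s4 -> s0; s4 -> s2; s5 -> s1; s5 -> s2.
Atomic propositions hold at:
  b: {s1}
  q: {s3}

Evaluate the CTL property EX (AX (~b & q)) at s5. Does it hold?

Sat(~b) = {s0, s2, s3, s4, s5}
Sat(~b & q) = {s3}
Sat(AX (~b & q)) = {s : every successor in {s3}} = {s1}
Sat(EX (AX (~b & q))) = {s : some successor in {s1}} = {s3, s5}
s5 ∈ Sat(EX (AX (~b & q))) = {s3, s5}, so the formula holds at s5.

Yes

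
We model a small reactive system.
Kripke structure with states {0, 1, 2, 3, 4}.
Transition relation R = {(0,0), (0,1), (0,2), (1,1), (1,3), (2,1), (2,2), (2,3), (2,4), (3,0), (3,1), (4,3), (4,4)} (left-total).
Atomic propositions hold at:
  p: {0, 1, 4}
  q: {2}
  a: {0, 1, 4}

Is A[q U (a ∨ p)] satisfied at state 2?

Sat(a ∨ p) = {0, 1, 4}
A[q U (a ∨ p)]: least fixpoint, start Z0 = Sat((a ∨ p)) = {0, 1, 4}, add states in Sat(q) with every successor in Z. Already a fixed point.
Sat(A[q U (a ∨ p)]) = {0, 1, 4}
2 ∉ Sat(A[q U (a ∨ p)]) = {0, 1, 4}, so the formula does not hold at 2.

No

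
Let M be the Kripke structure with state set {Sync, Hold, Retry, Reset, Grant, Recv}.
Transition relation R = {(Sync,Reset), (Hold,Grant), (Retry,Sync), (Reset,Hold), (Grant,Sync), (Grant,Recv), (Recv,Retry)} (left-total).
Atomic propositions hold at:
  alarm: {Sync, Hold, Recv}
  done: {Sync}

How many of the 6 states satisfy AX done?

Sat(AX done) = {s : every successor in {Sync}} = {Retry}
|Sat(AX done)| = |{Retry}| = 1.

1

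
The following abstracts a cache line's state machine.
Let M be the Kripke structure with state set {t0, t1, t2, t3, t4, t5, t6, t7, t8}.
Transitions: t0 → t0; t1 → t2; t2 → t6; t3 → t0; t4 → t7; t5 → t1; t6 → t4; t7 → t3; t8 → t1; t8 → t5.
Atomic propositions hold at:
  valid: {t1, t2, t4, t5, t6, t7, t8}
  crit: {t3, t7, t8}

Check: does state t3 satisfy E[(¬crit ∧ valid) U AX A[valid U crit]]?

Sat(¬crit) = {t0, t1, t2, t4, t5, t6}
Sat(¬crit ∧ valid) = {t1, t2, t4, t5, t6}
A[valid U crit]: least fixpoint, start Z0 = Sat(crit) = {t3, t7, t8}, add states in Sat(valid) with every successor in Z. Z1 = {t3, t4, t7, t8}; Z2 = {t3, t4, t6, t7, t8}; Z3 = {t2, t3, t4, t6, t7, t8}; Z4 = {t1, t2, t3, t4, t6, t7, t8}; Z5 = {t1, t2, t3, t4, t5, t6, t7, t8}; fixed.
Sat(A[valid U crit]) = {t1, t2, t3, t4, t5, t6, t7, t8}
Sat(AX A[valid U crit]) = {s : every successor in {t1, t2, t3, t4, t5, t6, t7, t8}} = {t1, t2, t4, t5, t6, t7, t8}
E[(¬crit ∧ valid) U AX A[valid U crit]]: least fixpoint, start Z0 = Sat(AX A[valid U crit]) = {t1, t2, t4, t5, t6, t7, t8}, add states in Sat(¬crit ∧ valid) with some successor in Z. Already a fixed point.
Sat(E[(¬crit ∧ valid) U AX A[valid U crit]]) = {t1, t2, t4, t5, t6, t7, t8}
t3 ∉ Sat(E[(¬crit ∧ valid) U AX A[valid U crit]]) = {t1, t2, t4, t5, t6, t7, t8}, so the formula does not hold at t3.

No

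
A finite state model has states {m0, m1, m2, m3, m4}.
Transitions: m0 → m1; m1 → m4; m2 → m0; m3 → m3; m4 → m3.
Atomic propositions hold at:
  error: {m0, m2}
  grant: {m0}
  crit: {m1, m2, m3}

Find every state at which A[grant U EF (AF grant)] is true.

{m0, m2}

AF grant: least fixpoint, start Z0 = {m0}, add states with every successor in Z. Z1 = {m0, m2}; fixed.
Sat(AF grant) = {m0, m2}
EF (AF grant): least fixpoint, start Z0 = {m0, m2}, add states with some successor in Z. Already a fixed point.
Sat(EF (AF grant)) = {m0, m2}
A[grant U EF (AF grant)]: least fixpoint, start Z0 = Sat(EF (AF grant)) = {m0, m2}, add states in Sat(grant) with every successor in Z. Already a fixed point.
Sat(A[grant U EF (AF grant)]) = {m0, m2}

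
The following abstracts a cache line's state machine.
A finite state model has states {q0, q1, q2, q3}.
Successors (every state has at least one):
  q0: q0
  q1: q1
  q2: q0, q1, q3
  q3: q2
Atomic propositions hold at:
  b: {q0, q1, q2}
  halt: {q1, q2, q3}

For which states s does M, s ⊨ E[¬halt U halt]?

{q1, q2, q3}

Sat(¬halt) = {q0}
E[¬halt U halt]: least fixpoint, start Z0 = Sat(halt) = {q1, q2, q3}, add states in Sat(¬halt) with some successor in Z. Already a fixed point.
Sat(E[¬halt U halt]) = {q1, q2, q3}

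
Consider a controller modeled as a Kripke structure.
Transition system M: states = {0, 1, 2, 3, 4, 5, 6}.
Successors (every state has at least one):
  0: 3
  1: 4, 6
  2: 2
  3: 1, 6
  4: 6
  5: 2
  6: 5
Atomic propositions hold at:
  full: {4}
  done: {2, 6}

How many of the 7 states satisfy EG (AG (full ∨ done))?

Sat(full ∨ done) = {2, 4, 6}
AG (full ∨ done): greatest fixpoint, start Z0 = {2, 4, 6}, keep only states in Sat with every successor in Z. Z1 = {2, 4}; Z2 = {2}; fixed.
Sat(AG (full ∨ done)) = {2}
EG (AG (full ∨ done)): greatest fixpoint, start Z0 = {2}, keep only states in Sat with some successor in Z. Already a fixed point.
Sat(EG (AG (full ∨ done))) = {2}
|Sat(EG (AG (full ∨ done)))| = |{2}| = 1.

1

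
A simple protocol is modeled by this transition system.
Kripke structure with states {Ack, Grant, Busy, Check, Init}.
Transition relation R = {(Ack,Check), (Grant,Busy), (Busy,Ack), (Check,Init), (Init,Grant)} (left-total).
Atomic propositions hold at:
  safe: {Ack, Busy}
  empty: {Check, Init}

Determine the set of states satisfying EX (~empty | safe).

Sat(~empty) = {Ack, Grant, Busy}
Sat(~empty | safe) = {Ack, Grant, Busy}
Sat(EX (~empty | safe)) = {s : some successor in {Ack, Grant, Busy}} = {Grant, Busy, Init}

{Grant, Busy, Init}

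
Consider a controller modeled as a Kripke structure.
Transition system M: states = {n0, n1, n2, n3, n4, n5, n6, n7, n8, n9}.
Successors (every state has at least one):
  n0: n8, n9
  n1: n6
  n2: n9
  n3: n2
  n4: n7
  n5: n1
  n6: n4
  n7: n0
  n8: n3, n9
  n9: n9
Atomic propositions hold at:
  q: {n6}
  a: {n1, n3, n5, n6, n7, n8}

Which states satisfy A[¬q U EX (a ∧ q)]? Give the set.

{n1, n5}

Sat(¬q) = {n0, n1, n2, n3, n4, n5, n7, n8, n9}
Sat(a ∧ q) = {n6}
Sat(EX (a ∧ q)) = {s : some successor in {n6}} = {n1}
A[¬q U EX (a ∧ q)]: least fixpoint, start Z0 = Sat(EX (a ∧ q)) = {n1}, add states in Sat(¬q) with every successor in Z. Z1 = {n1, n5}; fixed.
Sat(A[¬q U EX (a ∧ q)]) = {n1, n5}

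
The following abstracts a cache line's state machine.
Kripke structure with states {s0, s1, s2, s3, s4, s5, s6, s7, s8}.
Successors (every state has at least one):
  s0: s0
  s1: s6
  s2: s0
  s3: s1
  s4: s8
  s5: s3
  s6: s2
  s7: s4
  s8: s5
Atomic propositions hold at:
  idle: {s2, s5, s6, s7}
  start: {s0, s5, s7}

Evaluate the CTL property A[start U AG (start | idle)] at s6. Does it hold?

Sat(start | idle) = {s0, s2, s5, s6, s7}
AG (start | idle): greatest fixpoint, start Z0 = {s0, s2, s5, s6, s7}, keep only states in Sat with every successor in Z. Z1 = {s0, s2, s6}; fixed.
Sat(AG (start | idle)) = {s0, s2, s6}
A[start U AG (start | idle)]: least fixpoint, start Z0 = Sat(AG (start | idle)) = {s0, s2, s6}, add states in Sat(start) with every successor in Z. Already a fixed point.
Sat(A[start U AG (start | idle)]) = {s0, s2, s6}
s6 ∈ Sat(A[start U AG (start | idle)]) = {s0, s2, s6}, so the formula holds at s6.

Yes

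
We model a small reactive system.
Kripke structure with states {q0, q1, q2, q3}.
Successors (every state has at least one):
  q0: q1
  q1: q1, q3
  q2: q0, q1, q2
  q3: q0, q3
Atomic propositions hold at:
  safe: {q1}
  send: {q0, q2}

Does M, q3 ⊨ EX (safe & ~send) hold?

Sat(~send) = {q1, q3}
Sat(safe & ~send) = {q1}
Sat(EX (safe & ~send)) = {s : some successor in {q1}} = {q0, q1, q2}
q3 ∉ Sat(EX (safe & ~send)) = {q0, q1, q2}, so the formula does not hold at q3.

No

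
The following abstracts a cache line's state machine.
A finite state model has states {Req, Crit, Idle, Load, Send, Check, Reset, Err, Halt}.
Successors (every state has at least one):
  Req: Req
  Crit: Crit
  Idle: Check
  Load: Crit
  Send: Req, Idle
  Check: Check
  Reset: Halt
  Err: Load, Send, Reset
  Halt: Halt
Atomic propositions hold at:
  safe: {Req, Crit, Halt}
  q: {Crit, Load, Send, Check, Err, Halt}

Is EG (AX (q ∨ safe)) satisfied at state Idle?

Sat(q ∨ safe) = {Req, Crit, Load, Send, Check, Err, Halt}
Sat(AX (q ∨ safe)) = {s : every successor in {Req, Crit, Load, Send, Check, Err, Halt}} = {Req, Crit, Idle, Load, Check, Reset, Halt}
EG (AX (q ∨ safe)): greatest fixpoint, start Z0 = {Req, Crit, Idle, Load, Check, Reset, Halt}, keep only states in Sat with some successor in Z. Already a fixed point.
Sat(EG (AX (q ∨ safe))) = {Req, Crit, Idle, Load, Check, Reset, Halt}
Idle ∈ Sat(EG (AX (q ∨ safe))) = {Req, Crit, Idle, Load, Check, Reset, Halt}, so the formula holds at Idle.

Yes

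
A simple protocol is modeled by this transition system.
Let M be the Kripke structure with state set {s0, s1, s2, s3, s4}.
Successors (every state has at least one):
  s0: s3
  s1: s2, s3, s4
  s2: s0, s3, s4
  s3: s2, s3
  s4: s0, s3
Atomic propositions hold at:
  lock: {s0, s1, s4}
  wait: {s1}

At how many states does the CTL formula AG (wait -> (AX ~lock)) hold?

Sat(~lock) = {s2, s3}
Sat(AX ~lock) = {s : every successor in {s2, s3}} = {s0, s3}
Sat(wait -> (AX ~lock)) = {s0, s2, s3, s4}
AG (wait -> (AX ~lock)): greatest fixpoint, start Z0 = {s0, s2, s3, s4}, keep only states in Sat with every successor in Z. Already a fixed point.
Sat(AG (wait -> (AX ~lock))) = {s0, s2, s3, s4}
|Sat(AG (wait -> (AX ~lock)))| = |{s0, s2, s3, s4}| = 4.

4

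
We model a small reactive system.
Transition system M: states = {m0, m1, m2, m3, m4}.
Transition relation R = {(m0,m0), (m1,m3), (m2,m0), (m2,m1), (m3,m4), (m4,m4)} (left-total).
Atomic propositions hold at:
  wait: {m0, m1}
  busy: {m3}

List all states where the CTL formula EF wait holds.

{m0, m1, m2}

EF wait: least fixpoint, start Z0 = {m0, m1}, add states with some successor in Z. Z1 = {m0, m1, m2}; fixed.
Sat(EF wait) = {m0, m1, m2}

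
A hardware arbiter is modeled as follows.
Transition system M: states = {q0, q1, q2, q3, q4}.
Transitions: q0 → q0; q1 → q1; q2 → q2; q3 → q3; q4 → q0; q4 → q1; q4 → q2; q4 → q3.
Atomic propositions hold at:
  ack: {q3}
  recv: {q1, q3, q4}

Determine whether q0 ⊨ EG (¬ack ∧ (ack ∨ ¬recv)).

Yes

Sat(¬ack) = {q0, q1, q2, q4}
Sat(¬recv) = {q0, q2}
Sat(ack ∨ ¬recv) = {q0, q2, q3}
Sat(¬ack ∧ (ack ∨ ¬recv)) = {q0, q2}
EG (¬ack ∧ (ack ∨ ¬recv)): greatest fixpoint, start Z0 = {q0, q2}, keep only states in Sat with some successor in Z. Already a fixed point.
Sat(EG (¬ack ∧ (ack ∨ ¬recv))) = {q0, q2}
q0 ∈ Sat(EG (¬ack ∧ (ack ∨ ¬recv))) = {q0, q2}, so the formula holds at q0.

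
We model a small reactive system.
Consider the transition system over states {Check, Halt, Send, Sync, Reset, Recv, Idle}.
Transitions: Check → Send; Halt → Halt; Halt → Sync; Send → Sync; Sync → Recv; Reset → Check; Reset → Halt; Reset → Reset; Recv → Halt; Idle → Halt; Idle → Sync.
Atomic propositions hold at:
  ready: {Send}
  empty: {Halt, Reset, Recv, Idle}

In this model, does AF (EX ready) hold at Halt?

No

Sat(EX ready) = {s : some successor in {Send}} = {Check}
AF (EX ready): least fixpoint, start Z0 = {Check}, add states with every successor in Z. Already a fixed point.
Sat(AF (EX ready)) = {Check}
Halt ∉ Sat(AF (EX ready)) = {Check}, so the formula does not hold at Halt.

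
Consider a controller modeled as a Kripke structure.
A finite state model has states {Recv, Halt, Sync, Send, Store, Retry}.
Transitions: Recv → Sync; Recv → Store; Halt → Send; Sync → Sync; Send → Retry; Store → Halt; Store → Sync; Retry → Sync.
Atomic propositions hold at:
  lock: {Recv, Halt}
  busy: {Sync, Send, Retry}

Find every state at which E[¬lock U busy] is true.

{Sync, Send, Store, Retry}

Sat(¬lock) = {Sync, Send, Store, Retry}
E[¬lock U busy]: least fixpoint, start Z0 = Sat(busy) = {Sync, Send, Retry}, add states in Sat(¬lock) with some successor in Z. Z1 = {Sync, Send, Store, Retry}; fixed.
Sat(E[¬lock U busy]) = {Sync, Send, Store, Retry}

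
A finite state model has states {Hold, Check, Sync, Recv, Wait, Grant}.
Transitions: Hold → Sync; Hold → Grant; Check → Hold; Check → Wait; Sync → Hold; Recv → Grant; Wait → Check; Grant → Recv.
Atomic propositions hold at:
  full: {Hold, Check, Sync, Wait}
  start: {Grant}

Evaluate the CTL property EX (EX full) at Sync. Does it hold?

Sat(EX full) = {s : some successor in {Hold, Check, Sync, Wait}} = {Hold, Check, Sync, Wait}
Sat(EX (EX full)) = {s : some successor in {Hold, Check, Sync, Wait}} = {Hold, Check, Sync, Wait}
Sync ∈ Sat(EX (EX full)) = {Hold, Check, Sync, Wait}, so the formula holds at Sync.

Yes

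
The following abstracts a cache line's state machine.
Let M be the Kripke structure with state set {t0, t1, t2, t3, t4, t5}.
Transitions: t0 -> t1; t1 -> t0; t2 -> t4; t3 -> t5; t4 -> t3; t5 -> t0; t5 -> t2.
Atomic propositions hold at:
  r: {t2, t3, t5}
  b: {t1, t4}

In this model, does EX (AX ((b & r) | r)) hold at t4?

Yes

Sat(b & r) = ∅
Sat((b & r) | r) = {t2, t3, t5}
Sat(AX ((b & r) | r)) = {s : every successor in {t2, t3, t5}} = {t3, t4}
Sat(EX (AX ((b & r) | r))) = {s : some successor in {t3, t4}} = {t2, t4}
t4 ∈ Sat(EX (AX ((b & r) | r))) = {t2, t4}, so the formula holds at t4.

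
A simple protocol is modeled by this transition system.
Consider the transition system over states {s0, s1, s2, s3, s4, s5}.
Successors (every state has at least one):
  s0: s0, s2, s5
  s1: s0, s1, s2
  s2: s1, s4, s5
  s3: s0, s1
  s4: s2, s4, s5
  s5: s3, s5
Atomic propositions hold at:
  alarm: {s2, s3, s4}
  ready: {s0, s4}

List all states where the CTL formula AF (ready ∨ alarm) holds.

Sat(ready ∨ alarm) = {s0, s2, s3, s4}
AF (ready ∨ alarm): least fixpoint, start Z0 = {s0, s2, s3, s4}, add states with every successor in Z. Already a fixed point.
Sat(AF (ready ∨ alarm)) = {s0, s2, s3, s4}

{s0, s2, s3, s4}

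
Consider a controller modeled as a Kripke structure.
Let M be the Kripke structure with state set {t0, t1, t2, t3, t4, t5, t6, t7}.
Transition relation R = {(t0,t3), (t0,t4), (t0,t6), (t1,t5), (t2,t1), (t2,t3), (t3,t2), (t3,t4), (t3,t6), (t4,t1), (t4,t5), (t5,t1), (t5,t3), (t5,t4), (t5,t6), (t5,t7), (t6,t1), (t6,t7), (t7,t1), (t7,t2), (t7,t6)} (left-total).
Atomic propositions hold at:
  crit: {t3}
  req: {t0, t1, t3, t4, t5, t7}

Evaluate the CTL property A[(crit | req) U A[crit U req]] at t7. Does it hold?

Yes

Sat(crit | req) = {t0, t1, t3, t4, t5, t7}
A[crit U req]: least fixpoint, start Z0 = Sat(req) = {t0, t1, t3, t4, t5, t7}, add states in Sat(crit) with every successor in Z. Already a fixed point.
Sat(A[crit U req]) = {t0, t1, t3, t4, t5, t7}
A[(crit | req) U A[crit U req]]: least fixpoint, start Z0 = Sat(A[crit U req]) = {t0, t1, t3, t4, t5, t7}, add states in Sat(crit | req) with every successor in Z. Already a fixed point.
Sat(A[(crit | req) U A[crit U req]]) = {t0, t1, t3, t4, t5, t7}
t7 ∈ Sat(A[(crit | req) U A[crit U req]]) = {t0, t1, t3, t4, t5, t7}, so the formula holds at t7.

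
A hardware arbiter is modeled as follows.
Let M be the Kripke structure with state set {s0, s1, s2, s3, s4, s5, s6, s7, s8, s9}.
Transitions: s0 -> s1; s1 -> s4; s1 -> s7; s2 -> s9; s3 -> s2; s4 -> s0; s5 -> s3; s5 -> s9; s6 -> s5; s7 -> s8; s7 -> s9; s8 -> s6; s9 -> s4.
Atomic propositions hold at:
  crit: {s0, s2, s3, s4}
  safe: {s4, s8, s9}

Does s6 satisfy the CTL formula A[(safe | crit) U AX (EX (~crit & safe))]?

Sat(safe | crit) = {s0, s2, s3, s4, s8, s9}
Sat(~crit) = {s1, s5, s6, s7, s8, s9}
Sat(~crit & safe) = {s8, s9}
Sat(EX (~crit & safe)) = {s : some successor in {s8, s9}} = {s2, s5, s7}
Sat(AX (EX (~crit & safe))) = {s : every successor in {s2, s5, s7}} = {s3, s6}
A[(safe | crit) U AX (EX (~crit & safe))]: least fixpoint, start Z0 = Sat(AX (EX (~crit & safe))) = {s3, s6}, add states in Sat(safe | crit) with every successor in Z. Z1 = {s3, s6, s8}; fixed.
Sat(A[(safe | crit) U AX (EX (~crit & safe))]) = {s3, s6, s8}
s6 ∈ Sat(A[(safe | crit) U AX (EX (~crit & safe))]) = {s3, s6, s8}, so the formula holds at s6.

Yes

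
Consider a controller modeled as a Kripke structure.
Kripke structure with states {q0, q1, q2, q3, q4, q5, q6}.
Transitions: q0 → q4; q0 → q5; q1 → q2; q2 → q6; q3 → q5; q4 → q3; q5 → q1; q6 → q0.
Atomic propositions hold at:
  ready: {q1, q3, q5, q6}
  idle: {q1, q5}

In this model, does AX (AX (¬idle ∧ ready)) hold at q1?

Sat(¬idle) = {q0, q2, q3, q4, q6}
Sat(¬idle ∧ ready) = {q3, q6}
Sat(AX (¬idle ∧ ready)) = {s : every successor in {q3, q6}} = {q2, q4}
Sat(AX (AX (¬idle ∧ ready))) = {s : every successor in {q2, q4}} = {q1}
q1 ∈ Sat(AX (AX (¬idle ∧ ready))) = {q1}, so the formula holds at q1.

Yes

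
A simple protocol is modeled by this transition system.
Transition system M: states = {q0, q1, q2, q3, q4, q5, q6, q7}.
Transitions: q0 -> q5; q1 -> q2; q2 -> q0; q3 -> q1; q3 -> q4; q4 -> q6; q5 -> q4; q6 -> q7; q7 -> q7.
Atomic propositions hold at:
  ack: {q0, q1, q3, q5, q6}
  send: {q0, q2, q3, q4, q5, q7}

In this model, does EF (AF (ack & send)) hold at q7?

No

Sat(ack & send) = {q0, q3, q5}
AF (ack & send): least fixpoint, start Z0 = {q0, q3, q5}, add states with every successor in Z. Z1 = {q0, q2, q3, q5}; Z2 = {q0, q1, q2, q3, q5}; fixed.
Sat(AF (ack & send)) = {q0, q1, q2, q3, q5}
EF (AF (ack & send)): least fixpoint, start Z0 = {q0, q1, q2, q3, q5}, add states with some successor in Z. Already a fixed point.
Sat(EF (AF (ack & send))) = {q0, q1, q2, q3, q5}
q7 ∉ Sat(EF (AF (ack & send))) = {q0, q1, q2, q3, q5}, so the formula does not hold at q7.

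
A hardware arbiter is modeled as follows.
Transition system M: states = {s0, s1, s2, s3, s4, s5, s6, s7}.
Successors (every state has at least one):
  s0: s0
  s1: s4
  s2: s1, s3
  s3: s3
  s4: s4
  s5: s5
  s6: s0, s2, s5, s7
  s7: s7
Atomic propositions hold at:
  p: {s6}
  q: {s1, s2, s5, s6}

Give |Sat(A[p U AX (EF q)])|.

1

EF q: least fixpoint, start Z0 = {s1, s2, s5, s6}, add states with some successor in Z. Already a fixed point.
Sat(EF q) = {s1, s2, s5, s6}
Sat(AX (EF q)) = {s : every successor in {s1, s2, s5, s6}} = {s5}
A[p U AX (EF q)]: least fixpoint, start Z0 = Sat(AX (EF q)) = {s5}, add states in Sat(p) with every successor in Z. Already a fixed point.
Sat(A[p U AX (EF q)]) = {s5}
|Sat(A[p U AX (EF q)])| = |{s5}| = 1.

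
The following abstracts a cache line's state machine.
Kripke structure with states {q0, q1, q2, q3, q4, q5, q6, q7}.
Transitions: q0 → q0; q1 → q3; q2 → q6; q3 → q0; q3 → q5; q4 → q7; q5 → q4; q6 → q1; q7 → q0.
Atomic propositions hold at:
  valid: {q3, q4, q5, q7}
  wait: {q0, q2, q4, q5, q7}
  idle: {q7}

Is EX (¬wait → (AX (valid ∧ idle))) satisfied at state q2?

Sat(¬wait) = {q1, q3, q6}
Sat(valid ∧ idle) = {q7}
Sat(AX (valid ∧ idle)) = {s : every successor in {q7}} = {q4}
Sat(¬wait → (AX (valid ∧ idle))) = {q0, q2, q4, q5, q7}
Sat(EX (¬wait → (AX (valid ∧ idle)))) = {s : some successor in {q0, q2, q4, q5, q7}} = {q0, q3, q4, q5, q7}
q2 ∉ Sat(EX (¬wait → (AX (valid ∧ idle)))) = {q0, q3, q4, q5, q7}, so the formula does not hold at q2.

No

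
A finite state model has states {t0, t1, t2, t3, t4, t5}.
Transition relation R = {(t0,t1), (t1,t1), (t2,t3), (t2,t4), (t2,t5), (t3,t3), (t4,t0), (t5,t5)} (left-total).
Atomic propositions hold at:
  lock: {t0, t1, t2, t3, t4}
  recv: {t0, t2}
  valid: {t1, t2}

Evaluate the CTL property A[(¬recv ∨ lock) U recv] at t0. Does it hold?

Yes

Sat(¬recv) = {t1, t3, t4, t5}
Sat(¬recv ∨ lock) = {t0, t1, t2, t3, t4, t5}
A[(¬recv ∨ lock) U recv]: least fixpoint, start Z0 = Sat(recv) = {t0, t2}, add states in Sat(¬recv ∨ lock) with every successor in Z. Z1 = {t0, t2, t4}; fixed.
Sat(A[(¬recv ∨ lock) U recv]) = {t0, t2, t4}
t0 ∈ Sat(A[(¬recv ∨ lock) U recv]) = {t0, t2, t4}, so the formula holds at t0.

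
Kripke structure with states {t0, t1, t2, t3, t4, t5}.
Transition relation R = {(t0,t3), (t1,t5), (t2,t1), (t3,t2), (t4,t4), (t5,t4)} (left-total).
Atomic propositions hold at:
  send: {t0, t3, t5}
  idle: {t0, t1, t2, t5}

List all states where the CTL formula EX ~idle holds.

Sat(~idle) = {t3, t4}
Sat(EX ~idle) = {s : some successor in {t3, t4}} = {t0, t4, t5}

{t0, t4, t5}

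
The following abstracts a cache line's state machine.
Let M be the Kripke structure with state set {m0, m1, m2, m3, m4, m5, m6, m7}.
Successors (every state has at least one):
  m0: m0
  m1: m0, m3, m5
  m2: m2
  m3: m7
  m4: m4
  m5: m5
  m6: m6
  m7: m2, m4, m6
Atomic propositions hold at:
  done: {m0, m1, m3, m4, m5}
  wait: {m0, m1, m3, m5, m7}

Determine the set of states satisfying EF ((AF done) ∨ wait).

{m0, m1, m3, m4, m5, m7}

AF done: least fixpoint, start Z0 = {m0, m1, m3, m4, m5}, add states with every successor in Z. Already a fixed point.
Sat(AF done) = {m0, m1, m3, m4, m5}
Sat((AF done) ∨ wait) = {m0, m1, m3, m4, m5, m7}
EF ((AF done) ∨ wait): least fixpoint, start Z0 = {m0, m1, m3, m4, m5, m7}, add states with some successor in Z. Already a fixed point.
Sat(EF ((AF done) ∨ wait)) = {m0, m1, m3, m4, m5, m7}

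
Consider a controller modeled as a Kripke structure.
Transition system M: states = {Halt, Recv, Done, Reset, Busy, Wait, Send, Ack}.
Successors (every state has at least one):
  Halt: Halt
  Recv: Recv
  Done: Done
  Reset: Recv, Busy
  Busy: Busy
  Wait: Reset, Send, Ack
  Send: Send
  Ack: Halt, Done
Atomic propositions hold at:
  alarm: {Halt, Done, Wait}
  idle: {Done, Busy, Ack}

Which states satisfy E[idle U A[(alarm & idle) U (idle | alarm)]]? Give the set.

{Halt, Done, Busy, Wait, Ack}

Sat(alarm & idle) = {Done}
Sat(idle | alarm) = {Halt, Done, Busy, Wait, Ack}
A[(alarm & idle) U (idle | alarm)]: least fixpoint, start Z0 = Sat((idle | alarm)) = {Halt, Done, Busy, Wait, Ack}, add states in Sat(alarm & idle) with every successor in Z. Already a fixed point.
Sat(A[(alarm & idle) U (idle | alarm)]) = {Halt, Done, Busy, Wait, Ack}
E[idle U A[(alarm & idle) U (idle | alarm)]]: least fixpoint, start Z0 = Sat(A[(alarm & idle) U (idle | alarm)]) = {Halt, Done, Busy, Wait, Ack}, add states in Sat(idle) with some successor in Z. Already a fixed point.
Sat(E[idle U A[(alarm & idle) U (idle | alarm)]]) = {Halt, Done, Busy, Wait, Ack}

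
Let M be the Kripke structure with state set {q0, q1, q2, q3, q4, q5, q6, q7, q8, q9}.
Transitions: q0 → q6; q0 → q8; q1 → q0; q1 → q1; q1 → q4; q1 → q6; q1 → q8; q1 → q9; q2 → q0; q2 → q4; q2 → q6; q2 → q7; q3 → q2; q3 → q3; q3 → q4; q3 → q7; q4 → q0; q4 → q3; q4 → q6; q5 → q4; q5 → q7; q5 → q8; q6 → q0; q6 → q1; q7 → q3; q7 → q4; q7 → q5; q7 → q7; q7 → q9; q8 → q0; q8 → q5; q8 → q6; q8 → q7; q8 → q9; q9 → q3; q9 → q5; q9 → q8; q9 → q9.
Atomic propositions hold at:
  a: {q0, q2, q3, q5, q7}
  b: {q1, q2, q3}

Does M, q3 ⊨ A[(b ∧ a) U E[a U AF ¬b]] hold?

Sat(b ∧ a) = {q2, q3}
Sat(¬b) = {q0, q4, q5, q6, q7, q8, q9}
AF ¬b: least fixpoint, start Z0 = {q0, q4, q5, q6, q7, q8, q9}, add states with every successor in Z. Z1 = {q0, q2, q4, q5, q6, q7, q8, q9}; fixed.
Sat(AF ¬b) = {q0, q2, q4, q5, q6, q7, q8, q9}
E[a U AF ¬b]: least fixpoint, start Z0 = Sat(AF ¬b) = {q0, q2, q4, q5, q6, q7, q8, q9}, add states in Sat(a) with some successor in Z. Z1 = {q0, q2, q3, q4, q5, q6, q7, q8, q9}; fixed.
Sat(E[a U AF ¬b]) = {q0, q2, q3, q4, q5, q6, q7, q8, q9}
A[(b ∧ a) U E[a U AF ¬b]]: least fixpoint, start Z0 = Sat(E[a U AF ¬b]) = {q0, q2, q3, q4, q5, q6, q7, q8, q9}, add states in Sat(b ∧ a) with every successor in Z. Already a fixed point.
Sat(A[(b ∧ a) U E[a U AF ¬b]]) = {q0, q2, q3, q4, q5, q6, q7, q8, q9}
q3 ∈ Sat(A[(b ∧ a) U E[a U AF ¬b]]) = {q0, q2, q3, q4, q5, q6, q7, q8, q9}, so the formula holds at q3.

Yes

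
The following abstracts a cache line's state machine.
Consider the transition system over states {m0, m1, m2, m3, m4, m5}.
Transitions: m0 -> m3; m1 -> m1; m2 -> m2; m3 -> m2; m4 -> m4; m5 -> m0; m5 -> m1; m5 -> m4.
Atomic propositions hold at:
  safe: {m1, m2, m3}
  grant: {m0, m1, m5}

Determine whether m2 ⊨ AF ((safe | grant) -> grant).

Sat(safe | grant) = {m0, m1, m2, m3, m5}
Sat((safe | grant) -> grant) = {m0, m1, m4, m5}
AF ((safe | grant) -> grant): least fixpoint, start Z0 = {m0, m1, m4, m5}, add states with every successor in Z. Already a fixed point.
Sat(AF ((safe | grant) -> grant)) = {m0, m1, m4, m5}
m2 ∉ Sat(AF ((safe | grant) -> grant)) = {m0, m1, m4, m5}, so the formula does not hold at m2.

No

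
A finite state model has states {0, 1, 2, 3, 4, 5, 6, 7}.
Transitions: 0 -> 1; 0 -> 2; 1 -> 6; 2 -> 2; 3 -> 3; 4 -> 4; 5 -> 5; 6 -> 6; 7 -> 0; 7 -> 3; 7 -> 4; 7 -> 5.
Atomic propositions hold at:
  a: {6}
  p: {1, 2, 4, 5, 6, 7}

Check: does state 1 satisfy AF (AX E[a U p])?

E[a U p]: least fixpoint, start Z0 = Sat(p) = {1, 2, 4, 5, 6, 7}, add states in Sat(a) with some successor in Z. Already a fixed point.
Sat(E[a U p]) = {1, 2, 4, 5, 6, 7}
Sat(AX E[a U p]) = {s : every successor in {1, 2, 4, 5, 6, 7}} = {0, 1, 2, 4, 5, 6}
AF (AX E[a U p]): least fixpoint, start Z0 = {0, 1, 2, 4, 5, 6}, add states with every successor in Z. Already a fixed point.
Sat(AF (AX E[a U p])) = {0, 1, 2, 4, 5, 6}
1 ∈ Sat(AF (AX E[a U p])) = {0, 1, 2, 4, 5, 6}, so the formula holds at 1.

Yes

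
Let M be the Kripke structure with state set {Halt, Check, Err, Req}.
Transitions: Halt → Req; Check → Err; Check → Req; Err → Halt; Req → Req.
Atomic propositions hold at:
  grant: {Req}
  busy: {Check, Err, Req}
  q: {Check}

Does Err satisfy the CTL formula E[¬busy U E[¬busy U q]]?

Sat(¬busy) = {Halt}
E[¬busy U q]: least fixpoint, start Z0 = Sat(q) = {Check}, add states in Sat(¬busy) with some successor in Z. Already a fixed point.
Sat(E[¬busy U q]) = {Check}
E[¬busy U E[¬busy U q]]: least fixpoint, start Z0 = Sat(E[¬busy U q]) = {Check}, add states in Sat(¬busy) with some successor in Z. Already a fixed point.
Sat(E[¬busy U E[¬busy U q]]) = {Check}
Err ∉ Sat(E[¬busy U E[¬busy U q]]) = {Check}, so the formula does not hold at Err.

No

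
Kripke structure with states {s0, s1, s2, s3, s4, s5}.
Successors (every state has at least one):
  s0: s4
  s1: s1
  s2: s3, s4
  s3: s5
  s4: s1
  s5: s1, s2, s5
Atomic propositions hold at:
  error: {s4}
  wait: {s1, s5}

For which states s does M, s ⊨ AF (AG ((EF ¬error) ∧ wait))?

Sat(¬error) = {s0, s1, s2, s3, s5}
EF ¬error: least fixpoint, start Z0 = {s0, s1, s2, s3, s5}, add states with some successor in Z. Z1 = {s0, s1, s2, s3, s4, s5}; fixed.
Sat(EF ¬error) = {s0, s1, s2, s3, s4, s5}
Sat((EF ¬error) ∧ wait) = {s1, s5}
AG ((EF ¬error) ∧ wait): greatest fixpoint, start Z0 = {s1, s5}, keep only states in Sat with every successor in Z. Z1 = {s1}; fixed.
Sat(AG ((EF ¬error) ∧ wait)) = {s1}
AF (AG ((EF ¬error) ∧ wait)): least fixpoint, start Z0 = {s1}, add states with every successor in Z. Z1 = {s1, s4}; Z2 = {s0, s1, s4}; fixed.
Sat(AF (AG ((EF ¬error) ∧ wait))) = {s0, s1, s4}

{s0, s1, s4}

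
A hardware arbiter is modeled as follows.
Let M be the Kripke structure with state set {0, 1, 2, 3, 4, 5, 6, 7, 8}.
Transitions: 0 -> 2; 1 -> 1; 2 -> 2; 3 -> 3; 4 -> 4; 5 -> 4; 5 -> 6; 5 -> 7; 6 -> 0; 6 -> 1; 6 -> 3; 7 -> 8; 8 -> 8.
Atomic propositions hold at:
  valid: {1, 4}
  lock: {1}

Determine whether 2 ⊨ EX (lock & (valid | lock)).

No

Sat(valid | lock) = {1, 4}
Sat(lock & (valid | lock)) = {1}
Sat(EX (lock & (valid | lock))) = {s : some successor in {1}} = {1, 6}
2 ∉ Sat(EX (lock & (valid | lock))) = {1, 6}, so the formula does not hold at 2.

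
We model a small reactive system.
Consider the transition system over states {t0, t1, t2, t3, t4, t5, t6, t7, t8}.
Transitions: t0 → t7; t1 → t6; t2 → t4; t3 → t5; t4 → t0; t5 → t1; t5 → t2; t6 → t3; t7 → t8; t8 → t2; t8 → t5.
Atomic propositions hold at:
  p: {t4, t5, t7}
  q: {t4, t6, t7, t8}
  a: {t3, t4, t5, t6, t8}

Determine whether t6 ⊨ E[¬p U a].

Sat(¬p) = {t0, t1, t2, t3, t6, t8}
E[¬p U a]: least fixpoint, start Z0 = Sat(a) = {t3, t4, t5, t6, t8}, add states in Sat(¬p) with some successor in Z. Z1 = {t1, t2, t3, t4, t5, t6, t8}; fixed.
Sat(E[¬p U a]) = {t1, t2, t3, t4, t5, t6, t8}
t6 ∈ Sat(E[¬p U a]) = {t1, t2, t3, t4, t5, t6, t8}, so the formula holds at t6.

Yes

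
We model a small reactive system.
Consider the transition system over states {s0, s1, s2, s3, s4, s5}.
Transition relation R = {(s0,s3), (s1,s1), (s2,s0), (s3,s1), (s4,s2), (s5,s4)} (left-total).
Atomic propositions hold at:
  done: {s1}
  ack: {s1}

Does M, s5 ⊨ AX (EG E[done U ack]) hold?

E[done U ack]: least fixpoint, start Z0 = Sat(ack) = {s1}, add states in Sat(done) with some successor in Z. Already a fixed point.
Sat(E[done U ack]) = {s1}
EG E[done U ack]: greatest fixpoint, start Z0 = {s1}, keep only states in Sat with some successor in Z. Already a fixed point.
Sat(EG E[done U ack]) = {s1}
Sat(AX (EG E[done U ack])) = {s : every successor in {s1}} = {s1, s3}
s5 ∉ Sat(AX (EG E[done U ack])) = {s1, s3}, so the formula does not hold at s5.

No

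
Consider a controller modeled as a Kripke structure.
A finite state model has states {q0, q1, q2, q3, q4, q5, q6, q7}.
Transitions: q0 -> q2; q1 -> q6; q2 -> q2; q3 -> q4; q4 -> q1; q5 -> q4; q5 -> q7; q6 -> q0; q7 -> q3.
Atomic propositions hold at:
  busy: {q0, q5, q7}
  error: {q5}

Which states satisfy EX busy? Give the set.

{q5, q6}

Sat(EX busy) = {s : some successor in {q0, q5, q7}} = {q5, q6}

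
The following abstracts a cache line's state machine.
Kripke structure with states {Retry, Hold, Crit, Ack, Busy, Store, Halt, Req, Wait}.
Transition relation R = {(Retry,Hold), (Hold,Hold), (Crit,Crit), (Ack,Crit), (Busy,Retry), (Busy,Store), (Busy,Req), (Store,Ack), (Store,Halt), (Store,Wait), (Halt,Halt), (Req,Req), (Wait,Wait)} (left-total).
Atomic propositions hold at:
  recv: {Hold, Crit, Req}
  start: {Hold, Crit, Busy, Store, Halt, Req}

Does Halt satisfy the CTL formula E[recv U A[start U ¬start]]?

No

Sat(¬start) = {Retry, Ack, Wait}
A[start U ¬start]: least fixpoint, start Z0 = Sat(¬start) = {Retry, Ack, Wait}, add states in Sat(start) with every successor in Z. Already a fixed point.
Sat(A[start U ¬start]) = {Retry, Ack, Wait}
E[recv U A[start U ¬start]]: least fixpoint, start Z0 = Sat(A[start U ¬start]) = {Retry, Ack, Wait}, add states in Sat(recv) with some successor in Z. Already a fixed point.
Sat(E[recv U A[start U ¬start]]) = {Retry, Ack, Wait}
Halt ∉ Sat(E[recv U A[start U ¬start]]) = {Retry, Ack, Wait}, so the formula does not hold at Halt.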